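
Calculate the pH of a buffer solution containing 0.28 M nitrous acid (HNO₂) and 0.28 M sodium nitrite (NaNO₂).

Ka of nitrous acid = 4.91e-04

pKa = -log(4.91e-04) = 3.31. pH = pKa + log([A⁻]/[HA]) = 3.31 + log(0.28/0.28)

pH = 3.31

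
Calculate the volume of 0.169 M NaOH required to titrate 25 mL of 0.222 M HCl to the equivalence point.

At equivalence: moles acid = moles base. moles HCl = 0.222 × 25/1000 = 0.00555 mol. V_base = moles / 0.169 × 1000 = 32.8 mL.

V_{base} = 32.8 mL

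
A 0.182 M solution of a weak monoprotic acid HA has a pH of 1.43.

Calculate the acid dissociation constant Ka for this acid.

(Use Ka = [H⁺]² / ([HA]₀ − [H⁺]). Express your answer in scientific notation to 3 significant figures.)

[H⁺] = 10^(−pH) = 10^(−1.43) = 3.715e-02 M. For HA ⇌ H⁺ + A⁻, Ka = [H⁺][A⁻]/[HA] = [H⁺]² / ([HA]₀ − [H⁺]) = (3.715e-02)² / (0.182 − 3.715e-02) = 9.53e-03.

K_a = 9.53e-03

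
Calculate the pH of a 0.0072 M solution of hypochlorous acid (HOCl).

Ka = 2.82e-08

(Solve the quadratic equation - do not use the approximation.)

x² + Ka×x - Ka×C = 0. Using quadratic formula: [H⁺] = 1.4235e-05

pH = 4.85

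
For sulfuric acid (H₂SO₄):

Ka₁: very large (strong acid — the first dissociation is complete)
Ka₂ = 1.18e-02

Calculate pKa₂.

pKa₂ = -log(Ka₂) = -log(1.18e-02) = 1.93.

pK_{a2} = 1.93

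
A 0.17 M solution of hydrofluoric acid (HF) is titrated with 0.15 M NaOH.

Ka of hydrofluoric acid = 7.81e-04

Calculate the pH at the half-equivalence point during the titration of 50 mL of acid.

At half-equivalence [HA] = [A⁻], so Henderson-Hasselbalch gives pH = pKa = -log(7.81e-04) = 3.11.

pH = pKa = 3.11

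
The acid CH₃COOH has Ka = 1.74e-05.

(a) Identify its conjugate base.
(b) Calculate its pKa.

(a) The conjugate base is formed by removing one H⁺ from CH₃COOH, giving CH₃COO⁻. (b) pKa = -log(Ka) = -log(1.74e-05) = 4.76.

Conjugate base: CH₃COO⁻; pK_a = 4.76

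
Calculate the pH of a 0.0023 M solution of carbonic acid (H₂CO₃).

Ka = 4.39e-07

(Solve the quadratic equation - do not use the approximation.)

x² + Ka×x - Ka×C = 0. Using quadratic formula: [H⁺] = 3.1557e-05

pH = 4.50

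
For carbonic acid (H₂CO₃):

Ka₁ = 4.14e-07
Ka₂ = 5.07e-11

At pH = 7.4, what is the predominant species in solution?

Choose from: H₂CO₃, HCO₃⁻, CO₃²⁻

pKa₁ = 6.38, pKa₂ = 10.29. For a polyprotic acid the predominant species crosses at each pKa: below pKa_n the protonated form dominates, above it the deprotonated form does. At pH = 7.4, the predominant species is HCO₃⁻.

HCO₃⁻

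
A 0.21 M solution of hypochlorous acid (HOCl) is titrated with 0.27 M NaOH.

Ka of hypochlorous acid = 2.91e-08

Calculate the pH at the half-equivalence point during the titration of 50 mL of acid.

At half-equivalence [HA] = [A⁻], so Henderson-Hasselbalch gives pH = pKa = -log(2.91e-08) = 7.54.

pH = pKa = 7.54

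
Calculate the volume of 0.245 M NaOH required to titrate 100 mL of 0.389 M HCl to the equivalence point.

At equivalence: moles acid = moles base. moles HCl = 0.389 × 100/1000 = 0.0389 mol. V_base = moles / 0.245 × 1000 = 158.8 mL.

V_{base} = 158.8 mL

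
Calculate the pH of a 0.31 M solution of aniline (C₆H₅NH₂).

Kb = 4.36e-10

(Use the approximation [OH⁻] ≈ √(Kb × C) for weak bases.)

[OH⁻] = √(Kb × C) = √(4.36e-10 × 0.31) = 1.1626e-05. pOH = 4.93, pH = 14 - pOH

pH = 9.07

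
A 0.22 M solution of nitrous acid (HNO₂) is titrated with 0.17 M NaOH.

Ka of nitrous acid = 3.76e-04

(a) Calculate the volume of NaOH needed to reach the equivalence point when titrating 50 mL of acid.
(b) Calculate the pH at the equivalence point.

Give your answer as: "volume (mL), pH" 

moles acid = 0.22 × 50/1000 = 0.011 mol; V_base = moles/0.17 × 1000 = 64.7 mL. At equivalence only the conjugate base is present: [A⁻] = 0.011/0.115 = 9.5897e-02 M. Kb = Kw/Ka = 2.66e-11; [OH⁻] = √(Kb × [A⁻]) = 1.5970e-06; pOH = 5.80; pH = 14 - pOH = 8.20.

V = 64.7 mL, pH = 8.20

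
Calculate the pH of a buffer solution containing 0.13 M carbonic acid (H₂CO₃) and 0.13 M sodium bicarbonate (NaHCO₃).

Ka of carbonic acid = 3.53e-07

pKa = -log(3.53e-07) = 6.45. pH = pKa + log([A⁻]/[HA]) = 6.45 + log(0.13/0.13)

pH = 6.45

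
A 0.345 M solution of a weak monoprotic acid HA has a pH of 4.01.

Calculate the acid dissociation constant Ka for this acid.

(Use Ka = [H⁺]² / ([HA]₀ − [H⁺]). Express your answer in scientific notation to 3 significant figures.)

[H⁺] = 10^(−pH) = 10^(−4.01) = 9.772e-05 M. For HA ⇌ H⁺ + A⁻, Ka = [H⁺][A⁻]/[HA] = [H⁺]² / ([HA]₀ − [H⁺]) = (9.772e-05)² / (0.345 − 9.772e-05) = 2.77e-08.

K_a = 2.77e-08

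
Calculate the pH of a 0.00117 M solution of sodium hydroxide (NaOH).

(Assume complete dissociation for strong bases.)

[OH⁻] = 0.00117 M for strong base. pOH = -log[OH⁻] = 2.93, pH = 14 - pOH

pH = 11.07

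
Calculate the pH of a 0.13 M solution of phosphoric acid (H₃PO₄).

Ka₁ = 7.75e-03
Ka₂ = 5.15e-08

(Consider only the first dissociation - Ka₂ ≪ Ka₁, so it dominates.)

First dissociation dominates. From Ka₁ = [H⁺][HA⁻]/[H₂A], x² + Ka₁·x − Ka₁·C = 0 with C = 0.13 M and Ka₁ = 7.75e-03. Solving: [H⁺] = (−Ka₁ + √(Ka₁² + 4·Ka₁·C)) / 2 = 2.8102e-02 M. pH = -log(2.8102e-02) = 1.55.

pH = 1.55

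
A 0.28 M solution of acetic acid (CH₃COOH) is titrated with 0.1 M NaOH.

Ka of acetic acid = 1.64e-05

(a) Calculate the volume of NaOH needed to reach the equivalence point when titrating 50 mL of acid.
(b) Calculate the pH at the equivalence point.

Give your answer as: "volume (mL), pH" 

moles acid = 0.28 × 50/1000 = 0.014 mol; V_base = moles/0.1 × 1000 = 140.0 mL. At equivalence only the conjugate base is present: [A⁻] = 0.014/0.190 = 7.3684e-02 M. Kb = Kw/Ka = 6.10e-10; [OH⁻] = √(Kb × [A⁻]) = 6.7029e-06; pOH = 5.17; pH = 14 - pOH = 8.83.

V = 140.0 mL, pH = 8.83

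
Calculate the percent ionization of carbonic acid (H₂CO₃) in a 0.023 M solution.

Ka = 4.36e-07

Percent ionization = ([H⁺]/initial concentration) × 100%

Using Ka equilibrium: x² + Ka×x - Ka×C = 0. Solving: [H⁺] = 9.9922e-05. Percent = (9.9922e-05/0.023) × 100

Percent ionization = 0.434%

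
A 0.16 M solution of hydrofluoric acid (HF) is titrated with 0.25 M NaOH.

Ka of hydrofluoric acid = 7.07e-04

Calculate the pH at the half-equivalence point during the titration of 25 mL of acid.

At half-equivalence [HA] = [A⁻], so Henderson-Hasselbalch gives pH = pKa = -log(7.07e-04) = 3.15.

pH = pKa = 3.15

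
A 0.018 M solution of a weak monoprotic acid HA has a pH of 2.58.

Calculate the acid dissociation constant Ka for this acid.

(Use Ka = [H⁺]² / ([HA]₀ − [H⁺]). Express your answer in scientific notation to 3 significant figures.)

[H⁺] = 10^(−pH) = 10^(−2.58) = 2.630e-03 M. For HA ⇌ H⁺ + A⁻, Ka = [H⁺][A⁻]/[HA] = [H⁺]² / ([HA]₀ − [H⁺]) = (2.630e-03)² / (0.018 − 2.630e-03) = 4.50e-04.

K_a = 4.50e-04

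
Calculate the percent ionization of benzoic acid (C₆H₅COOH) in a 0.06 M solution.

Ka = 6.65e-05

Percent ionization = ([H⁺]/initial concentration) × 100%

Using Ka equilibrium: x² + Ka×x - Ka×C = 0. Solving: [H⁺] = 1.9645e-03. Percent = (1.9645e-03/0.06) × 100

Percent ionization = 3.27%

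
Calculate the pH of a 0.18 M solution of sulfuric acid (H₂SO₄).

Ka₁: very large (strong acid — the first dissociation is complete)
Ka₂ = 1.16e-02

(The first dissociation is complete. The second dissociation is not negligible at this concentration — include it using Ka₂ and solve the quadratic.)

First dissociation is complete: [H⁺]₀ = [HSO₄⁻]₀ = C = 0.18 M. Second dissociation HSO₄⁻ ⇌ H⁺ + SO₄²⁻: let x = [SO₄²⁻]. Ka₂ = (C + x)·x / (C − x) = 1.16e-02 → x² + (C + Ka₂)·x − Ka₂·C = 0 → x² + 0.19160·x − 2.088e-03 = 0. x = (−0.19160 + √(0.19160² + 4 × 2.088e-03)) / 2 = 1.0340e-02 M. [H⁺] = C + x = 0.18 + 1.0340e-02 = 1.9034e-01 M. pH = -log(1.9034e-01) = 0.72.

pH = 0.72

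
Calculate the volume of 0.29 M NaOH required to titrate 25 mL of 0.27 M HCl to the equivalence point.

At equivalence: moles acid = moles base. moles HCl = 0.27 × 25/1000 = 0.00675 mol. V_base = moles / 0.29 × 1000 = 23.3 mL.

V_{base} = 23.3 mL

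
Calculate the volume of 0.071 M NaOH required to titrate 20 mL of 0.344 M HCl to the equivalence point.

At equivalence: moles acid = moles base. moles HCl = 0.344 × 20/1000 = 0.00688 mol. V_base = moles / 0.071 × 1000 = 96.9 mL.

V_{base} = 96.9 mL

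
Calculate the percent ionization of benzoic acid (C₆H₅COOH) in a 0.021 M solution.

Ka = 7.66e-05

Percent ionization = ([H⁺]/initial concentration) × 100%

Using Ka equilibrium: x² + Ka×x - Ka×C = 0. Solving: [H⁺] = 1.2306e-03. Percent = (1.2306e-03/0.021) × 100

Percent ionization = 5.86%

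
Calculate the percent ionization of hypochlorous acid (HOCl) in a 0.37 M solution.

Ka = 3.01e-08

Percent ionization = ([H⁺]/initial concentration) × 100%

Using Ka equilibrium: x² + Ka×x - Ka×C = 0. Solving: [H⁺] = 1.0552e-04. Percent = (1.0552e-04/0.37) × 100

Percent ionization = 0.0285%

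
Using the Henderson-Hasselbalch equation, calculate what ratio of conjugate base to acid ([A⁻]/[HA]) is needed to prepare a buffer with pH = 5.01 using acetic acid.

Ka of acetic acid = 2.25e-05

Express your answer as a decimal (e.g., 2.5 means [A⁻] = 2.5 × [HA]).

pKa = -log(2.25e-05) = 4.6478. pH = pKa + log([A⁻]/[HA]), so log([A⁻]/[HA]) = pH − pKa = 5.01 − 4.6478 = 0.3622. [A⁻]/[HA] = 10^(0.3622) = 2.30

[A⁻]/[HA] = 2.30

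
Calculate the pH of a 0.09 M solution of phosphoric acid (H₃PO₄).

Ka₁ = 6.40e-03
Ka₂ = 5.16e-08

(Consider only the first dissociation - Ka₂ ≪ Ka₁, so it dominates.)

First dissociation dominates. From Ka₁ = [H⁺][HA⁻]/[H₂A], x² + Ka₁·x − Ka₁·C = 0 with C = 0.09 M and Ka₁ = 6.40e-03. Solving: [H⁺] = (−Ka₁ + √(Ka₁² + 4·Ka₁·C)) / 2 = 2.1012e-02 M. pH = -log(2.1012e-02) = 1.68.

pH = 1.68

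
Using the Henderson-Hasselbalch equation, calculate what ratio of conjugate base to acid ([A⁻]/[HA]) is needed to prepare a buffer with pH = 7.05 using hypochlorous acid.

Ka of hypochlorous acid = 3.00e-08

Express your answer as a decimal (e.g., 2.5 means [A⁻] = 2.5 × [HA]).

pKa = -log(3.00e-08) = 7.5229. pH = pKa + log([A⁻]/[HA]), so log([A⁻]/[HA]) = pH − pKa = 7.05 − 7.5229 = -0.4729. [A⁻]/[HA] = 10^(-0.4729) = 0.337

[A⁻]/[HA] = 0.337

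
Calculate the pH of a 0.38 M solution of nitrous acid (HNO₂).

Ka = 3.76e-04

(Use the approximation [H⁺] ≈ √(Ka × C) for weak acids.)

[H⁺] = √(Ka × C) = √(3.76e-04 × 0.38) = 1.1953e-02. pH = -log(1.1953e-02)

pH = 1.92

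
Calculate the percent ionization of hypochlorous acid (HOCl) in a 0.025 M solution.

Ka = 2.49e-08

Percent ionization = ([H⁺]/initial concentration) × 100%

Using Ka equilibrium: x² + Ka×x - Ka×C = 0. Solving: [H⁺] = 2.4938e-05. Percent = (2.4938e-05/0.025) × 100

Percent ionization = 0.0998%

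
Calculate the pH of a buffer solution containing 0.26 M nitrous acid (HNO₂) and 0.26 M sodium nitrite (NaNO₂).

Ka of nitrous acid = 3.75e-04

pKa = -log(3.75e-04) = 3.43. pH = pKa + log([A⁻]/[HA]) = 3.43 + log(0.26/0.26)

pH = 3.43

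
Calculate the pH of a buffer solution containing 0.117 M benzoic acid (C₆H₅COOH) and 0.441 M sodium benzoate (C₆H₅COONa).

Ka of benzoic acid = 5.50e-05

pKa = -log(5.50e-05) = 4.26. pH = pKa + log([A⁻]/[HA]) = 4.26 + log(0.441/0.117)

pH = 4.84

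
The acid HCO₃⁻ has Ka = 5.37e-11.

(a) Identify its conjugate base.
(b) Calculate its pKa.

(a) The conjugate base is formed by removing one H⁺ from HCO₃⁻, giving CO₃²⁻. (b) pKa = -log(Ka) = -log(5.37e-11) = 10.27.

Conjugate base: CO₃²⁻; pK_a = 10.27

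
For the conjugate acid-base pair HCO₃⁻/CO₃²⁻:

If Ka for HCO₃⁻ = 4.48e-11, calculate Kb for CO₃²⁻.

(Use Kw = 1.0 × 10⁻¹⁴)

For a conjugate pair Ka × Kb = Kw, so Kb = Kw/Ka = 1.0 × 10⁻¹⁴ / 4.48e-11 = 2.23e-04.

K_b = 2.23e-04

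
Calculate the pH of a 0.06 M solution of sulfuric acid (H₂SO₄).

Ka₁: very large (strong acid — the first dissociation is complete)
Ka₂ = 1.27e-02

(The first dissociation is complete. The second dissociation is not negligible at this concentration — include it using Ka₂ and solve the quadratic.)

First dissociation is complete: [H⁺]₀ = [HSO₄⁻]₀ = C = 0.06 M. Second dissociation HSO₄⁻ ⇌ H⁺ + SO₄²⁻: let x = [SO₄²⁻]. Ka₂ = (C + x)·x / (C − x) = 1.27e-02 → x² + (C + Ka₂)·x − Ka₂·C = 0 → x² + 0.07270·x − 7.620e-04 = 0. x = (−0.07270 + √(0.07270² + 4 × 7.620e-04)) / 2 = 9.2934e-03 M. [H⁺] = C + x = 0.06 + 9.2934e-03 = 6.9293e-02 M. pH = -log(6.9293e-02) = 1.16.

pH = 1.16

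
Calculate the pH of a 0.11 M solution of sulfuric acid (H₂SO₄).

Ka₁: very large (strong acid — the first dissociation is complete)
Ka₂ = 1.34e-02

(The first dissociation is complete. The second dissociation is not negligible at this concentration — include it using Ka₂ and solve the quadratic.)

First dissociation is complete: [H⁺]₀ = [HSO₄⁻]₀ = C = 0.11 M. Second dissociation HSO₄⁻ ⇌ H⁺ + SO₄²⁻: let x = [SO₄²⁻]. Ka₂ = (C + x)·x / (C − x) = 1.34e-02 → x² + (C + Ka₂)·x − Ka₂·C = 0 → x² + 0.12340·x − 1.474e-03 = 0. x = (−0.12340 + √(0.12340² + 4 × 1.474e-03)) / 2 = 1.0970e-02 M. [H⁺] = C + x = 0.11 + 1.0970e-02 = 1.2097e-01 M. pH = -log(1.2097e-01) = 0.92.

pH = 0.92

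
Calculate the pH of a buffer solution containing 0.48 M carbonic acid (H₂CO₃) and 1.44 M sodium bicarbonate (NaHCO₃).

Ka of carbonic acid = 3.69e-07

pKa = -log(3.69e-07) = 6.43. pH = pKa + log([A⁻]/[HA]) = 6.43 + log(1.44/0.48)

pH = 6.91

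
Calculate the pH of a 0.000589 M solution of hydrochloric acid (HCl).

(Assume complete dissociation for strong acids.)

[H⁺] = 0.000589 M for strong acid. pH = -log[H⁺] = -log(0.000589)

pH = 3.23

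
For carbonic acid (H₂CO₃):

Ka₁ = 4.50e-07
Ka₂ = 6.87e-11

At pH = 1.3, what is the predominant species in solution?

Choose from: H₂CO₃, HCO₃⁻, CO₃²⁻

pKa₁ = 6.35, pKa₂ = 10.16. For a polyprotic acid the predominant species crosses at each pKa: below pKa_n the protonated form dominates, above it the deprotonated form does. At pH = 1.3, the predominant species is H₂CO₃.

H₂CO₃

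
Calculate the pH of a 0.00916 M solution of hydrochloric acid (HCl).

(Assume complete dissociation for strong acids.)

[H⁺] = 0.00916 M for strong acid. pH = -log[H⁺] = -log(0.00916)

pH = 2.04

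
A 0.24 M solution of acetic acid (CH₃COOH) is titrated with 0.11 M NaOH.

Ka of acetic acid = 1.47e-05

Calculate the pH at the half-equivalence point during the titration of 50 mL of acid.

At half-equivalence [HA] = [A⁻], so Henderson-Hasselbalch gives pH = pKa = -log(1.47e-05) = 4.83.

pH = pKa = 4.83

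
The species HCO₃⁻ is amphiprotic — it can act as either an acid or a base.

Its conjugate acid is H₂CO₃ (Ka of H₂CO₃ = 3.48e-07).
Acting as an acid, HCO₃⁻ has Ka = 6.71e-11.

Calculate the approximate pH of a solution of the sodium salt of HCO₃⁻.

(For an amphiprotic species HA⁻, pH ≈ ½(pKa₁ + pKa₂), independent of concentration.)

pKa₁ = -log(3.48e-07) = 6.46; pKa₂ = -log(6.71e-11) = 10.17. For an amphiprotic species, pH ≈ ½(pKa₁ + pKa₂) = ½(6.46 + 10.17) = 8.32.

pH = 8.32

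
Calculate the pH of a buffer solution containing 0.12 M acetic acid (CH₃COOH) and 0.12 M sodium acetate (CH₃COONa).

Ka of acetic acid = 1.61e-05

pKa = -log(1.61e-05) = 4.79. pH = pKa + log([A⁻]/[HA]) = 4.79 + log(0.12/0.12)

pH = 4.79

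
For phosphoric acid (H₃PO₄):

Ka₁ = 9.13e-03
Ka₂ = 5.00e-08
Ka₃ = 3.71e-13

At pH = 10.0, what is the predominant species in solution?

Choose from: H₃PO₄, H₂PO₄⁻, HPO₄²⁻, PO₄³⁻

pKa₁ = 2.04, pKa₂ = 7.30, pKa₃ = 12.43. For a polyprotic acid the predominant species crosses at each pKa: below pKa_n the protonated form dominates, above it the deprotonated form does. At pH = 10.0, the predominant species is HPO₄²⁻.

HPO₄²⁻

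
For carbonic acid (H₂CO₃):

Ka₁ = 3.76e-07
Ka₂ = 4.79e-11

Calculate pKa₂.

pKa₂ = -log(Ka₂) = -log(4.79e-11) = 10.32.

pK_{a2} = 10.32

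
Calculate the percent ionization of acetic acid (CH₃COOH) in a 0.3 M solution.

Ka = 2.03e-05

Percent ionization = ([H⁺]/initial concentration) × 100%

Using Ka equilibrium: x² + Ka×x - Ka×C = 0. Solving: [H⁺] = 2.4577e-03. Percent = (2.4577e-03/0.3) × 100

Percent ionization = 0.819%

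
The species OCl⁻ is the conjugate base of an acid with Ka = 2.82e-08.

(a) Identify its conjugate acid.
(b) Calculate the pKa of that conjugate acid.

(a) The conjugate acid is formed by adding one H⁺ to OCl⁻, giving HOCl. (b) pKa = -log(Ka) = -log(2.82e-08) = 7.55.

Conjugate acid: HOCl; pK_a = 7.55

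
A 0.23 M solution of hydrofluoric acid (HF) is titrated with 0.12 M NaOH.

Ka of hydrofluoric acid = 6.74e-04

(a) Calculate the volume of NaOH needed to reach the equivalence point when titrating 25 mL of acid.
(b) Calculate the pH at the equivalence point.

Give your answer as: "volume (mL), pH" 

moles acid = 0.23 × 25/1000 = 0.00575 mol; V_base = moles/0.12 × 1000 = 47.9 mL. At equivalence only the conjugate base is present: [A⁻] = 0.00575/0.073 = 7.8857e-02 M. Kb = Kw/Ka = 1.48e-11; [OH⁻] = √(Kb × [A⁻]) = 1.0817e-06; pOH = 5.97; pH = 14 - pOH = 8.03.

V = 47.9 mL, pH = 8.03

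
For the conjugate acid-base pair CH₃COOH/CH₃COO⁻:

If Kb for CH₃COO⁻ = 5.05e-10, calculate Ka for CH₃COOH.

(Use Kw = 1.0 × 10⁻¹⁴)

For a conjugate pair Ka × Kb = Kw, so Ka = Kw/Kb = 1.0 × 10⁻¹⁴ / 5.05e-10 = 1.98e-05.

K_a = 1.98e-05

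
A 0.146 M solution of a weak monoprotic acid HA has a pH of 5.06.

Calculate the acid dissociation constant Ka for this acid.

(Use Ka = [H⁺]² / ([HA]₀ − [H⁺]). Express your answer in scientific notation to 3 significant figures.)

[H⁺] = 10^(−pH) = 10^(−5.06) = 8.710e-06 M. For HA ⇌ H⁺ + A⁻, Ka = [H⁺][A⁻]/[HA] = [H⁺]² / ([HA]₀ − [H⁺]) = (8.710e-06)² / (0.146 − 8.710e-06) = 5.20e-10.

K_a = 5.20e-10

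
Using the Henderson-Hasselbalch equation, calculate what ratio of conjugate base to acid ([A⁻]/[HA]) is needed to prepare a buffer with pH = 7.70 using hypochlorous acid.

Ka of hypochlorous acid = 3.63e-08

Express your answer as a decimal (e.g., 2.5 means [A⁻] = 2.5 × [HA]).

pKa = -log(3.63e-08) = 7.4401. pH = pKa + log([A⁻]/[HA]), so log([A⁻]/[HA]) = pH − pKa = 7.70 − 7.4401 = 0.2599. [A⁻]/[HA] = 10^(0.2599) = 1.82

[A⁻]/[HA] = 1.82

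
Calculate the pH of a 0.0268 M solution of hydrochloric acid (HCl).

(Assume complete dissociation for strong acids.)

[H⁺] = 0.0268 M for strong acid. pH = -log[H⁺] = -log(0.0268)

pH = 1.57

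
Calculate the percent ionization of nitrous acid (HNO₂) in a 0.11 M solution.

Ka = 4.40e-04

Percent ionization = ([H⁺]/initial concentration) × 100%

Using Ka equilibrium: x² + Ka×x - Ka×C = 0. Solving: [H⁺] = 6.7405e-03. Percent = (6.7405e-03/0.11) × 100

Percent ionization = 6.13%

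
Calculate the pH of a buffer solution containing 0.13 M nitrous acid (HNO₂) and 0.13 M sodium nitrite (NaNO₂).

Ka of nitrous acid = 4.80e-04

pKa = -log(4.80e-04) = 3.32. pH = pKa + log([A⁻]/[HA]) = 3.32 + log(0.13/0.13)

pH = 3.32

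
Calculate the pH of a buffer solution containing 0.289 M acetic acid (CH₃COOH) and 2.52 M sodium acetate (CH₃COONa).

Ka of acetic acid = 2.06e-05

pKa = -log(2.06e-05) = 4.69. pH = pKa + log([A⁻]/[HA]) = 4.69 + log(2.52/0.289)

pH = 5.63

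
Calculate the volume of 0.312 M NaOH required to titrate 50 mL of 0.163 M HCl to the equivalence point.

At equivalence: moles acid = moles base. moles HCl = 0.163 × 50/1000 = 0.00815 mol. V_base = moles / 0.312 × 1000 = 26.1 mL.

V_{base} = 26.1 mL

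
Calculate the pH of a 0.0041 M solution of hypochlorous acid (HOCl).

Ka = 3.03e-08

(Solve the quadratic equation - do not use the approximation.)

x² + Ka×x - Ka×C = 0. Using quadratic formula: [H⁺] = 1.1131e-05

pH = 4.95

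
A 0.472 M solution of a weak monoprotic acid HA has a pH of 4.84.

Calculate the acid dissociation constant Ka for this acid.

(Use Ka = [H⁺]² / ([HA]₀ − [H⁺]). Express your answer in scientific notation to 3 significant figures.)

[H⁺] = 10^(−pH) = 10^(−4.84) = 1.445e-05 M. For HA ⇌ H⁺ + A⁻, Ka = [H⁺][A⁻]/[HA] = [H⁺]² / ([HA]₀ − [H⁺]) = (1.445e-05)² / (0.472 − 1.445e-05) = 4.43e-10.

K_a = 4.43e-10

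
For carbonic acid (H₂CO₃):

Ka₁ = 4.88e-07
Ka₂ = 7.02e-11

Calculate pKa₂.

pKa₂ = -log(Ka₂) = -log(7.02e-11) = 10.15.

pK_{a2} = 10.15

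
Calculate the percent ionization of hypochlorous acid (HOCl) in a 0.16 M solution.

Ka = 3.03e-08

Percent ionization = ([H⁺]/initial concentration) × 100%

Using Ka equilibrium: x² + Ka×x - Ka×C = 0. Solving: [H⁺] = 6.9612e-05. Percent = (6.9612e-05/0.16) × 100

Percent ionization = 0.0435%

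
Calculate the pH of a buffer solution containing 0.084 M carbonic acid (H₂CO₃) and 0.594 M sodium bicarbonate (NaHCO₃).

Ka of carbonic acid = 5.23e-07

pKa = -log(5.23e-07) = 6.28. pH = pKa + log([A⁻]/[HA]) = 6.28 + log(0.594/0.084)

pH = 7.13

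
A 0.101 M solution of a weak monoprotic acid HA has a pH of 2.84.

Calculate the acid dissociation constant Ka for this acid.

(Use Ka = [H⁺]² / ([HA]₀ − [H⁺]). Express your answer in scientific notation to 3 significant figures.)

[H⁺] = 10^(−pH) = 10^(−2.84) = 1.445e-03 M. For HA ⇌ H⁺ + A⁻, Ka = [H⁺][A⁻]/[HA] = [H⁺]² / ([HA]₀ − [H⁺]) = (1.445e-03)² / (0.101 − 1.445e-03) = 2.10e-05.

K_a = 2.10e-05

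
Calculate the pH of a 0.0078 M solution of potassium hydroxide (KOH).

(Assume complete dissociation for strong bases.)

[OH⁻] = 0.0078 M for strong base. pOH = -log[OH⁻] = 2.11, pH = 14 - pOH

pH = 11.89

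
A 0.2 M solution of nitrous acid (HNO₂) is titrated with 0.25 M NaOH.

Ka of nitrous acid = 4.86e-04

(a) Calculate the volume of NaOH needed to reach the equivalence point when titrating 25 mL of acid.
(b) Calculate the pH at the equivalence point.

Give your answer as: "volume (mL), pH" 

moles acid = 0.2 × 25/1000 = 0.005 mol; V_base = moles/0.25 × 1000 = 20.0 mL. At equivalence only the conjugate base is present: [A⁻] = 0.005/0.045 = 1.1111e-01 M. Kb = Kw/Ka = 2.06e-11; [OH⁻] = √(Kb × [A⁻]) = 1.5120e-06; pOH = 5.82; pH = 14 - pOH = 8.18.

V = 20.0 mL, pH = 8.18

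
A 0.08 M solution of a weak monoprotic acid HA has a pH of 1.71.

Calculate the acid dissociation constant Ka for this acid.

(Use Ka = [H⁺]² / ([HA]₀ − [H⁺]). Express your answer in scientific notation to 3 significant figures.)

[H⁺] = 10^(−pH) = 10^(−1.71) = 1.950e-02 M. For HA ⇌ H⁺ + A⁻, Ka = [H⁺][A⁻]/[HA] = [H⁺]² / ([HA]₀ − [H⁺]) = (1.950e-02)² / (0.08 − 1.950e-02) = 6.28e-03.

K_a = 6.28e-03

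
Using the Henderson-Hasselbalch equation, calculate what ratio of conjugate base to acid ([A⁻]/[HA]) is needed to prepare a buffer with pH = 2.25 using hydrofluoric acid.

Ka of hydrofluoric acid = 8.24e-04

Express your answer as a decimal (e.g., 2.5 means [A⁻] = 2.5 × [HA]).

pKa = -log(8.24e-04) = 3.0841. pH = pKa + log([A⁻]/[HA]), so log([A⁻]/[HA]) = pH − pKa = 2.25 − 3.0841 = -0.8341. [A⁻]/[HA] = 10^(-0.8341) = 0.147

[A⁻]/[HA] = 0.147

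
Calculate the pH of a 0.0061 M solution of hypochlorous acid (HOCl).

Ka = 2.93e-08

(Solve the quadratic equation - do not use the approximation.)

x² + Ka×x - Ka×C = 0. Using quadratic formula: [H⁺] = 1.3354e-05

pH = 4.87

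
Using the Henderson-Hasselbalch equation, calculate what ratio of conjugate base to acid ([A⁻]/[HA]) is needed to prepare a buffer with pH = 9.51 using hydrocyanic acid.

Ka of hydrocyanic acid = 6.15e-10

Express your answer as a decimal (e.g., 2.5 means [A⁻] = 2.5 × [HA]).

pKa = -log(6.15e-10) = 9.2111. pH = pKa + log([A⁻]/[HA]), so log([A⁻]/[HA]) = pH − pKa = 9.51 − 9.2111 = 0.2989. [A⁻]/[HA] = 10^(0.2989) = 1.99

[A⁻]/[HA] = 1.99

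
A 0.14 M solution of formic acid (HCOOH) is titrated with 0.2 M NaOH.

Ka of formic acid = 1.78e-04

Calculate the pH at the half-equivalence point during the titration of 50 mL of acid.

At half-equivalence [HA] = [A⁻], so Henderson-Hasselbalch gives pH = pKa = -log(1.78e-04) = 3.75.

pH = pKa = 3.75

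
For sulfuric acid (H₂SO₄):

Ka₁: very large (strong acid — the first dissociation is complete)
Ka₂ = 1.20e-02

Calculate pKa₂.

pKa₂ = -log(Ka₂) = -log(1.20e-02) = 1.92.

pK_{a2} = 1.92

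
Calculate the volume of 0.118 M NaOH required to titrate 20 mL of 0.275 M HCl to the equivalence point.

At equivalence: moles acid = moles base. moles HCl = 0.275 × 20/1000 = 0.0055 mol. V_base = moles / 0.118 × 1000 = 46.6 mL.

V_{base} = 46.6 mL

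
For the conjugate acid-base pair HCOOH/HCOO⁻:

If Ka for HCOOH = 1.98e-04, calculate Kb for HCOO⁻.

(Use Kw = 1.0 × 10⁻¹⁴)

For a conjugate pair Ka × Kb = Kw, so Kb = Kw/Ka = 1.0 × 10⁻¹⁴ / 1.98e-04 = 5.05e-11.

K_b = 5.05e-11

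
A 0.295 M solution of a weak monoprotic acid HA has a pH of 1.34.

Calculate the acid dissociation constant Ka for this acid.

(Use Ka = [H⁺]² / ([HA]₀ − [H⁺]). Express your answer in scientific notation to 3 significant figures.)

[H⁺] = 10^(−pH) = 10^(−1.34) = 4.571e-02 M. For HA ⇌ H⁺ + A⁻, Ka = [H⁺][A⁻]/[HA] = [H⁺]² / ([HA]₀ − [H⁺]) = (4.571e-02)² / (0.295 − 4.571e-02) = 8.38e-03.

K_a = 8.38e-03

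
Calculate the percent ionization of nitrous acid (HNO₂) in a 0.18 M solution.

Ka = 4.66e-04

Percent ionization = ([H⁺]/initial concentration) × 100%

Using Ka equilibrium: x² + Ka×x - Ka×C = 0. Solving: [H⁺] = 8.9286e-03. Percent = (8.9286e-03/0.18) × 100

Percent ionization = 4.96%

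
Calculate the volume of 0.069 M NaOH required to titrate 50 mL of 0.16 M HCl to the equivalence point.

At equivalence: moles acid = moles base. moles HCl = 0.16 × 50/1000 = 0.008 mol. V_base = moles / 0.069 × 1000 = 115.9 mL.

V_{base} = 115.9 mL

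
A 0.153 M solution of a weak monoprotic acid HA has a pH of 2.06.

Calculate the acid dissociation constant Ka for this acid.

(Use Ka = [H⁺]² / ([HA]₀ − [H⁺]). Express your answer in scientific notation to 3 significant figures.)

[H⁺] = 10^(−pH) = 10^(−2.06) = 8.710e-03 M. For HA ⇌ H⁺ + A⁻, Ka = [H⁺][A⁻]/[HA] = [H⁺]² / ([HA]₀ − [H⁺]) = (8.710e-03)² / (0.153 − 8.710e-03) = 5.26e-04.

K_a = 5.26e-04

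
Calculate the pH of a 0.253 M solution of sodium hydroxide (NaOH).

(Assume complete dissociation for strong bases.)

[OH⁻] = 0.253 M for strong base. pOH = -log[OH⁻] = 0.60, pH = 14 - pOH

pH = 13.40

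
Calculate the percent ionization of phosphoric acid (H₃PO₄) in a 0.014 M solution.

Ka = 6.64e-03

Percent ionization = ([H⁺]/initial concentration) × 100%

Using Ka equilibrium: x² + Ka×x - Ka×C = 0. Solving: [H⁺] = 6.8772e-03. Percent = (6.8772e-03/0.014) × 100

Percent ionization = 49.1%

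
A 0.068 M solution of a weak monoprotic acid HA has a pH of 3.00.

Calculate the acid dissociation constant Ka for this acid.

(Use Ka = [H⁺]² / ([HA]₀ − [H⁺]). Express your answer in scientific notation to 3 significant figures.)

[H⁺] = 10^(−pH) = 10^(−3.00) = 1.000e-03 M. For HA ⇌ H⁺ + A⁻, Ka = [H⁺][A⁻]/[HA] = [H⁺]² / ([HA]₀ − [H⁺]) = (1.000e-03)² / (0.068 − 1.000e-03) = 1.49e-05.

K_a = 1.49e-05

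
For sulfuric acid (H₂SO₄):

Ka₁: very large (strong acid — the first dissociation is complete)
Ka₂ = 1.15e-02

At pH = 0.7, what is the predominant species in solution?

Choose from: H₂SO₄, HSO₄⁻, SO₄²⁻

The first dissociation is complete, so H₂SO₄ itself is never the predominant species in water; pKa₂ = -log(1.15e-02) = 1.94. For a polyprotic acid the predominant species crosses at each pKa: below pKa_n the protonated form dominates, above it the deprotonated form does. At pH = 0.7, the predominant species is HSO₄⁻.

HSO₄⁻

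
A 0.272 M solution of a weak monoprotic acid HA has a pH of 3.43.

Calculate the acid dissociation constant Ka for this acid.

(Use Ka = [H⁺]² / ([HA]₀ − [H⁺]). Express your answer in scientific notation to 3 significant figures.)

[H⁺] = 10^(−pH) = 10^(−3.43) = 3.715e-04 M. For HA ⇌ H⁺ + A⁻, Ka = [H⁺][A⁻]/[HA] = [H⁺]² / ([HA]₀ − [H⁺]) = (3.715e-04)² / (0.272 − 3.715e-04) = 5.08e-07.

K_a = 5.08e-07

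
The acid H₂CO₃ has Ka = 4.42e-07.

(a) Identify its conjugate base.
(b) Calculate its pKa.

(a) The conjugate base is formed by removing one H⁺ from H₂CO₃, giving HCO₃⁻. (b) pKa = -log(Ka) = -log(4.42e-07) = 6.35.

Conjugate base: HCO₃⁻; pK_a = 6.35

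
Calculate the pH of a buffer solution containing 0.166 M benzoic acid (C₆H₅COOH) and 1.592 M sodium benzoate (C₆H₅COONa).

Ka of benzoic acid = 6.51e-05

pKa = -log(6.51e-05) = 4.19. pH = pKa + log([A⁻]/[HA]) = 4.19 + log(1.592/0.166)

pH = 5.17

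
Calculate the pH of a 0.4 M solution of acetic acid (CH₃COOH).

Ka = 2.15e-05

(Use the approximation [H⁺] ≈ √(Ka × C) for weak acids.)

[H⁺] = √(Ka × C) = √(2.15e-05 × 0.4) = 2.9326e-03. pH = -log(2.9326e-03)

pH = 2.53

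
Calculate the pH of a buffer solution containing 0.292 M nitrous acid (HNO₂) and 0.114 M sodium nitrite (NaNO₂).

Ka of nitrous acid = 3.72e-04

pKa = -log(3.72e-04) = 3.43. pH = pKa + log([A⁻]/[HA]) = 3.43 + log(0.114/0.292)

pH = 3.02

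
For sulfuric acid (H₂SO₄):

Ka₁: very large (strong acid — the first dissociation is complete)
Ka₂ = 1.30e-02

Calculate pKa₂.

pKa₂ = -log(Ka₂) = -log(1.30e-02) = 1.89.

pK_{a2} = 1.89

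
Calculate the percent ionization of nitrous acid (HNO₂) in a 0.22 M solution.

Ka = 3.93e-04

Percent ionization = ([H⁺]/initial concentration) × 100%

Using Ka equilibrium: x² + Ka×x - Ka×C = 0. Solving: [H⁺] = 9.1040e-03. Percent = (9.1040e-03/0.22) × 100

Percent ionization = 4.14%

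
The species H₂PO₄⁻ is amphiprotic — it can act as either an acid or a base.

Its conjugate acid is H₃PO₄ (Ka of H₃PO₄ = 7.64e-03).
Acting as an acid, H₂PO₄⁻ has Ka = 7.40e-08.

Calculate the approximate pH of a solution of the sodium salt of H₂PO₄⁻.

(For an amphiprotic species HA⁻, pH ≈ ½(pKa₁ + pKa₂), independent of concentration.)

pKa₁ = -log(7.64e-03) = 2.12; pKa₂ = -log(7.40e-08) = 7.13. For an amphiprotic species, pH ≈ ½(pKa₁ + pKa₂) = ½(2.12 + 7.13) = 4.62.

pH = 4.62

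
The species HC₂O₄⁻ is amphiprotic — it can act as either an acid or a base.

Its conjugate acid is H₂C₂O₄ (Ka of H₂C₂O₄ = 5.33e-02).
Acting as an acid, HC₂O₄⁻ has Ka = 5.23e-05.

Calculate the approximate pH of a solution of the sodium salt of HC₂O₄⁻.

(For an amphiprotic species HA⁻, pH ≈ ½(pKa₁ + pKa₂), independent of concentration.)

pKa₁ = -log(5.33e-02) = 1.27; pKa₂ = -log(5.23e-05) = 4.28. For an amphiprotic species, pH ≈ ½(pKa₁ + pKa₂) = ½(1.27 + 4.28) = 2.78.

pH = 2.78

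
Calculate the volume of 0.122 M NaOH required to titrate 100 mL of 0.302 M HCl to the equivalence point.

At equivalence: moles acid = moles base. moles HCl = 0.302 × 100/1000 = 0.0302 mol. V_base = moles / 0.122 × 1000 = 247.5 mL.

V_{base} = 247.5 mL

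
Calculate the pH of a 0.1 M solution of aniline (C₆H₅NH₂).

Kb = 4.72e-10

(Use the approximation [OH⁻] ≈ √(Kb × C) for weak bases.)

[OH⁻] = √(Kb × C) = √(4.72e-10 × 0.1) = 6.8702e-06. pOH = 5.16, pH = 14 - pOH

pH = 8.84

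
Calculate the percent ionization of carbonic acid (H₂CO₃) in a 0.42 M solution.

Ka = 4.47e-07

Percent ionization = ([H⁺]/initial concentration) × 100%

Using Ka equilibrium: x² + Ka×x - Ka×C = 0. Solving: [H⁺] = 4.3307e-04. Percent = (4.3307e-04/0.42) × 100

Percent ionization = 0.103%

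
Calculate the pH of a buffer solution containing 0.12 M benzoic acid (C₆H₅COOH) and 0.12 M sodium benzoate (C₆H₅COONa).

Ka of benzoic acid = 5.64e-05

pKa = -log(5.64e-05) = 4.25. pH = pKa + log([A⁻]/[HA]) = 4.25 + log(0.12/0.12)

pH = 4.25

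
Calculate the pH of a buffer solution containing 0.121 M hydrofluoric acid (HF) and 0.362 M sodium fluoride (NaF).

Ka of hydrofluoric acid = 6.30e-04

pKa = -log(6.30e-04) = 3.20. pH = pKa + log([A⁻]/[HA]) = 3.20 + log(0.362/0.121)

pH = 3.68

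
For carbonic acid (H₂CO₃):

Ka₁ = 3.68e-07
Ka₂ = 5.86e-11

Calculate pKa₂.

pKa₂ = -log(Ka₂) = -log(5.86e-11) = 10.23.

pK_{a2} = 10.23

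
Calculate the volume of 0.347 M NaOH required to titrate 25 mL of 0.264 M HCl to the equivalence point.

At equivalence: moles acid = moles base. moles HCl = 0.264 × 25/1000 = 0.0066 mol. V_base = moles / 0.347 × 1000 = 19.0 mL.

V_{base} = 19.0 mL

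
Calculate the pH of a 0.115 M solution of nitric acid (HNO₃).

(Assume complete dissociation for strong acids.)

[H⁺] = 0.115 M for strong acid. pH = -log[H⁺] = -log(0.115)

pH = 0.94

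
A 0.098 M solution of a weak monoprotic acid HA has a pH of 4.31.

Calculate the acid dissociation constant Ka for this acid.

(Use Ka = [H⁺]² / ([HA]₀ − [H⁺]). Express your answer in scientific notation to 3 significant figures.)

[H⁺] = 10^(−pH) = 10^(−4.31) = 4.898e-05 M. For HA ⇌ H⁺ + A⁻, Ka = [H⁺][A⁻]/[HA] = [H⁺]² / ([HA]₀ − [H⁺]) = (4.898e-05)² / (0.098 − 4.898e-05) = 2.45e-08.

K_a = 2.45e-08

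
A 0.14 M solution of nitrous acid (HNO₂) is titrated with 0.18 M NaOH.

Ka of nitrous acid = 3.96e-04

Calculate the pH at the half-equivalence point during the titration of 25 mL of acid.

At half-equivalence [HA] = [A⁻], so Henderson-Hasselbalch gives pH = pKa = -log(3.96e-04) = 3.40.

pH = pKa = 3.40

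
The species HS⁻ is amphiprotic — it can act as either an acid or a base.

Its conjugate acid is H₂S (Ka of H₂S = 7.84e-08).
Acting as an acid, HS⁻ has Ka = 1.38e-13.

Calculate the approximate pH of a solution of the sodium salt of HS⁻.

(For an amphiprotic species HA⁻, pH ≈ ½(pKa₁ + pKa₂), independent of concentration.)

pKa₁ = -log(7.84e-08) = 7.11; pKa₂ = -log(1.38e-13) = 12.86. For an amphiprotic species, pH ≈ ½(pKa₁ + pKa₂) = ½(7.11 + 12.86) = 9.98.

pH = 9.98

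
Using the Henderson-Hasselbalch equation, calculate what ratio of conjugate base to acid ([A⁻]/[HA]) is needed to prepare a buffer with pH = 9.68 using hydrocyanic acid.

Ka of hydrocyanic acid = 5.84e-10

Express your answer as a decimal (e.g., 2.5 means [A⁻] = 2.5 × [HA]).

pKa = -log(5.84e-10) = 9.2336. pH = pKa + log([A⁻]/[HA]), so log([A⁻]/[HA]) = pH − pKa = 9.68 − 9.2336 = 0.4464. [A⁻]/[HA] = 10^(0.4464) = 2.80

[A⁻]/[HA] = 2.80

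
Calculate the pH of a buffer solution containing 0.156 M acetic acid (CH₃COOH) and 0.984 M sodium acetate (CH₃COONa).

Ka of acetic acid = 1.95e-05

pKa = -log(1.95e-05) = 4.71. pH = pKa + log([A⁻]/[HA]) = 4.71 + log(0.984/0.156)

pH = 5.51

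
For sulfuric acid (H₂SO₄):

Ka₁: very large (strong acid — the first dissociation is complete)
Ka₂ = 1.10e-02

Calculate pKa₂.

pKa₂ = -log(Ka₂) = -log(1.10e-02) = 1.96.

pK_{a2} = 1.96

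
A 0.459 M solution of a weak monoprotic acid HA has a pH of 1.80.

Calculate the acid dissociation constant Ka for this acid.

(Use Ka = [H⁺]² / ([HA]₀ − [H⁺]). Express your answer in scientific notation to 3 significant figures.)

[H⁺] = 10^(−pH) = 10^(−1.80) = 1.585e-02 M. For HA ⇌ H⁺ + A⁻, Ka = [H⁺][A⁻]/[HA] = [H⁺]² / ([HA]₀ − [H⁺]) = (1.585e-02)² / (0.459 − 1.585e-02) = 5.67e-04.

K_a = 5.67e-04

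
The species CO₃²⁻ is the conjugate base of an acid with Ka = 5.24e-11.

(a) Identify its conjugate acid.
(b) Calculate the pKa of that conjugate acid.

(a) The conjugate acid is formed by adding one H⁺ to CO₃²⁻, giving HCO₃⁻. (b) pKa = -log(Ka) = -log(5.24e-11) = 10.28.

Conjugate acid: HCO₃⁻; pK_a = 10.28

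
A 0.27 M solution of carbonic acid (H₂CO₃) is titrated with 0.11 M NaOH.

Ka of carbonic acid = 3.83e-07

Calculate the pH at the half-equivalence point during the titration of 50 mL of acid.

At half-equivalence [HA] = [A⁻], so Henderson-Hasselbalch gives pH = pKa = -log(3.83e-07) = 6.42.

pH = pKa = 6.42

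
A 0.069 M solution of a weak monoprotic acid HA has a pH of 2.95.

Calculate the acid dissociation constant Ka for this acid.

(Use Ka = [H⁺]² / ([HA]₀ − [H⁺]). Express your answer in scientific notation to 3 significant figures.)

[H⁺] = 10^(−pH) = 10^(−2.95) = 1.122e-03 M. For HA ⇌ H⁺ + A⁻, Ka = [H⁺][A⁻]/[HA] = [H⁺]² / ([HA]₀ − [H⁺]) = (1.122e-03)² / (0.069 − 1.122e-03) = 1.85e-05.

K_a = 1.85e-05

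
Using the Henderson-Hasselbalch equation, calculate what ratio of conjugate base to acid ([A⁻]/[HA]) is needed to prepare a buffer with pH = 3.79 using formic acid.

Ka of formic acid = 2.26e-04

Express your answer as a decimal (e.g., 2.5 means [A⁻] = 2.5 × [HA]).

pKa = -log(2.26e-04) = 3.6459. pH = pKa + log([A⁻]/[HA]), so log([A⁻]/[HA]) = pH − pKa = 3.79 − 3.6459 = 0.1441. [A⁻]/[HA] = 10^(0.1441) = 1.39

[A⁻]/[HA] = 1.39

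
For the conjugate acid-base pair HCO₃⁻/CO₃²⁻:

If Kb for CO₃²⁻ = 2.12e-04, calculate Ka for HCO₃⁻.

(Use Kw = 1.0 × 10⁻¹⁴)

For a conjugate pair Ka × Kb = Kw, so Ka = Kw/Kb = 1.0 × 10⁻¹⁴ / 2.12e-04 = 4.72e-11.

K_a = 4.72e-11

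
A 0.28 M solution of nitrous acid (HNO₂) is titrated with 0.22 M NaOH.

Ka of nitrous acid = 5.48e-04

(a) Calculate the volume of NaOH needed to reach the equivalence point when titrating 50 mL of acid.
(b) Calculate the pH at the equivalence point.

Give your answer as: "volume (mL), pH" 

moles acid = 0.28 × 50/1000 = 0.014 mol; V_base = moles/0.22 × 1000 = 63.6 mL. At equivalence only the conjugate base is present: [A⁻] = 0.014/0.114 = 1.2320e-01 M. Kb = Kw/Ka = 1.82e-11; [OH⁻] = √(Kb × [A⁻]) = 1.4994e-06; pOH = 5.82; pH = 14 - pOH = 8.18.

V = 63.6 mL, pH = 8.18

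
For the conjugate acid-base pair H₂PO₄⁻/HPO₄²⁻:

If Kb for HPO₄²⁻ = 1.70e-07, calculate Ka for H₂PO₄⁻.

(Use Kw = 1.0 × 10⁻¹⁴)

For a conjugate pair Ka × Kb = Kw, so Ka = Kw/Kb = 1.0 × 10⁻¹⁴ / 1.70e-07 = 5.88e-08.

K_a = 5.88e-08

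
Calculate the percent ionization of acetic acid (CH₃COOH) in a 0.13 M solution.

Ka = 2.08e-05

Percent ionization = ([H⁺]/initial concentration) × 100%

Using Ka equilibrium: x² + Ka×x - Ka×C = 0. Solving: [H⁺] = 1.6340e-03. Percent = (1.6340e-03/0.13) × 100

Percent ionization = 1.26%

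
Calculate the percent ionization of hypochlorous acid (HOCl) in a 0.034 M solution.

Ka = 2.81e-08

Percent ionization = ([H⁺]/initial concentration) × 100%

Using Ka equilibrium: x² + Ka×x - Ka×C = 0. Solving: [H⁺] = 3.0895e-05. Percent = (3.0895e-05/0.034) × 100

Percent ionization = 0.0909%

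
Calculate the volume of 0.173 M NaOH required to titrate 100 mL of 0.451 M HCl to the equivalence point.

At equivalence: moles acid = moles base. moles HCl = 0.451 × 100/1000 = 0.0451 mol. V_base = moles / 0.173 × 1000 = 260.7 mL.

V_{base} = 260.7 mL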